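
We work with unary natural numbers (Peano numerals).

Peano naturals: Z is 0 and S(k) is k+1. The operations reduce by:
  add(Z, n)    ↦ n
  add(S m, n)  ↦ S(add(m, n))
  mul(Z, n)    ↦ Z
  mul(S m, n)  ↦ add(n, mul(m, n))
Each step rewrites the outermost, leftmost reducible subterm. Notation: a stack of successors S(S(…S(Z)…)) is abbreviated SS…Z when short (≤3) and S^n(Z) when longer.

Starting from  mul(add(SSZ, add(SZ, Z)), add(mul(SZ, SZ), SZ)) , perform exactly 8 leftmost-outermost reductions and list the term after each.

Answer: after 8 steps: S(add(add(Z, SZ), mul(add(SZ, add(SZ, Z)), add(mul(SZ, SZ), SZ))))

Derivation:
  start: mul(add(SSZ, add(SZ, Z)), add(mul(SZ, SZ), SZ))
  →1  mul(S(add(SZ, add(SZ, Z))), add(mul(SZ, SZ), SZ))
  →2  add(add(mul(SZ, SZ), SZ), mul(add(SZ, add(SZ, Z)), add(mul(SZ, SZ), SZ)))
  →3  add(add(add(SZ, mul(Z, SZ)), SZ), mul(add(SZ, add(SZ, Z)), add(mul(SZ, SZ), SZ)))
  →4  add(add(S(add(Z, mul(Z, SZ))), SZ), mul(add(SZ, add(SZ, Z)), add(mul(SZ, SZ), SZ)))
  →5  add(S(add(add(Z, mul(Z, SZ)), SZ)), mul(add(SZ, add(SZ, Z)), add(mul(SZ, SZ), SZ)))
  →6  S(add(add(add(Z, mul(Z, SZ)), SZ), mul(add(SZ, add(SZ, Z)), add(mul(SZ, SZ), SZ))))
  →7  S(add(add(mul(Z, SZ), SZ), mul(add(SZ, add(SZ, Z)), add(mul(SZ, SZ), SZ))))
  →8  S(add(add(Z, SZ), mul(add(SZ, add(SZ, Z)), add(mul(SZ, SZ), SZ))))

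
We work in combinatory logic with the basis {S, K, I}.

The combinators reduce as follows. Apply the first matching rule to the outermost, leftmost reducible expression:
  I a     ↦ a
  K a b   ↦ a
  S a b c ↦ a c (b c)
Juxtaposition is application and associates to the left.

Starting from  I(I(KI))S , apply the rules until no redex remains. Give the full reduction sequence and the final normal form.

Answer: normal form = I  (in 3 steps)

Working:
  start: I(I(KI))S
  [1] I(KI)S
  [2] KIS
  [3] I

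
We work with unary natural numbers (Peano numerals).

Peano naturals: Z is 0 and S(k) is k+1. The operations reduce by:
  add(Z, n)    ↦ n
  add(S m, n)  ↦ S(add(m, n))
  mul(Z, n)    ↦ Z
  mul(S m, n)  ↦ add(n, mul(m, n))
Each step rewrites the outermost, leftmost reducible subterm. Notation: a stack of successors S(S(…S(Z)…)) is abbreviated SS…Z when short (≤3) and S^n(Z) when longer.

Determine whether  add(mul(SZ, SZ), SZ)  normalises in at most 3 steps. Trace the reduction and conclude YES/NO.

  start: add(mul(SZ, SZ), SZ)
  step 1: add(add(SZ, mul(Z, SZ)), SZ)
  step 2: add(S(add(Z, mul(Z, SZ))), SZ)
  step 3: S(add(add(Z, mul(Z, SZ)), SZ))

Answer: NO — after 3 steps the term is S(add(add(Z, mul(Z, SZ)), SZ)), not yet normal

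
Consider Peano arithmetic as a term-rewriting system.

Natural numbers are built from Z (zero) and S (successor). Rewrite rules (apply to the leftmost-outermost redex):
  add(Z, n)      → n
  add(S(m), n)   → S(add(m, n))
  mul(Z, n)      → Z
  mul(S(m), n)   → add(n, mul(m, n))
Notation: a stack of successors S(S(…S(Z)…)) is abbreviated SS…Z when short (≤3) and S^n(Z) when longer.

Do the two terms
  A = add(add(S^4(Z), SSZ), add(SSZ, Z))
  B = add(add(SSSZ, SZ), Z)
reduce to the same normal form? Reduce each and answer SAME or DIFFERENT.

Answer: DIFFERENT — A ⇓ S^8(Z), B ⇓ S^4(Z)

Derivation:
Term A:
  start: add(add(S^4(Z), SSZ), add(SSZ, Z))
  [1] add(S(add(SSSZ, SSZ)), add(SSZ, Z))
  [2] S(add(add(SSSZ, SSZ), add(SSZ, Z)))
  [3] S(add(S(add(SSZ, SSZ)), add(SSZ, Z)))
  [4] S(S(add(add(SSZ, SSZ), add(SSZ, Z))))
  [5] S(S(add(S(add(SZ, SSZ)), add(SSZ, Z))))
  [6] S(S(S(add(add(SZ, SSZ), add(SSZ, Z)))))
  [7] S(S(S(add(S(add(Z, SSZ)), add(SSZ, Z)))))
  [8] S(S(S(S(add(add(Z, SSZ), add(SSZ, Z))))))
  [9] S(S(S(S(add(SSZ, add(SSZ, Z))))))
  [10] S(S(S(S(S(add(SZ, add(SSZ, Z)))))))
  [11] S(S(S(S(S(S(add(Z, add(SSZ, Z))))))))
  [12] S(S(S(S(S(S(add(SSZ, Z)))))))
  [13] S(S(S(S(S(S(S(add(SZ, Z))))))))
  [14] S(S(S(S(S(S(S(S(add(Z, Z)))))))))
  [15] S^8(Z)

Term B:
  start: add(add(SSSZ, SZ), Z)
  [1] add(S(add(SSZ, SZ)), Z)
  [2] S(add(add(SSZ, SZ), Z))
  [3] S(add(S(add(SZ, SZ)), Z))
  [4] S(S(add(add(SZ, SZ), Z)))
  [5] S(S(add(S(add(Z, SZ)), Z)))
  [6] S(S(S(add(add(Z, SZ), Z))))
  [7] S(S(S(add(SZ, Z))))
  [8] S(S(S(S(add(Z, Z)))))
  [9] S^4(Z)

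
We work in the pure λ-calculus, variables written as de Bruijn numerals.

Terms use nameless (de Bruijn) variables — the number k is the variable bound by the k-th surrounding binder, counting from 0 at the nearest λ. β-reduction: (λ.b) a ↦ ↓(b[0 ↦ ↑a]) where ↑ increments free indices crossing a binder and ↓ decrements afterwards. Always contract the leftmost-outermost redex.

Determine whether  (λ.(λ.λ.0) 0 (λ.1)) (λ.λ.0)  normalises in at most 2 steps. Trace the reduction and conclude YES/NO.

Answer: NO — after 2 steps the term is (λ.0) (λ.λ.λ.0), not yet normal

Derivation:
  start: (λ.(λ.λ.0) 0 (λ.1)) (λ.λ.0)
  [1] (λ.λ.0) (λ.λ.0) (λ.λ.λ.0)
  [2] (λ.0) (λ.λ.λ.0)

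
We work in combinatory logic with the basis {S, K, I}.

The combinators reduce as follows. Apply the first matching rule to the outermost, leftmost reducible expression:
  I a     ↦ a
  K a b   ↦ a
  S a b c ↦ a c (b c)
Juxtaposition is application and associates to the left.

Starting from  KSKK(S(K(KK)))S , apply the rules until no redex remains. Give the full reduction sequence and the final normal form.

  start: KSKK(S(K(KK)))S
  [1] SK(S(K(KK)))S
  [2] KS(S(K(KK))S)
  [3] S

Answer: normal form = S  (in 3 steps)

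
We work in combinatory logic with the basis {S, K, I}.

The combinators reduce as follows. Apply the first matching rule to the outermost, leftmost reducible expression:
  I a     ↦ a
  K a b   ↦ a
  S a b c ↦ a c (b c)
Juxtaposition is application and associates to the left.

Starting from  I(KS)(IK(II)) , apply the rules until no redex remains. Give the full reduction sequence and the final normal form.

  start: I(KS)(IK(II))
  →1  KS(IK(II))
  →2  S

Answer: normal form = S  (in 2 steps)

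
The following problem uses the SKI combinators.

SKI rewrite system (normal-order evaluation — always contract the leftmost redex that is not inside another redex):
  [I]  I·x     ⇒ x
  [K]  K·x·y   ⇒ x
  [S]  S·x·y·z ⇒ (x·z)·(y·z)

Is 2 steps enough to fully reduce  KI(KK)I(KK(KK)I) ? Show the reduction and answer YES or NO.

  start: KI(KK)I(KK(KK)I)
  step 1: II(KK(KK)I)
  step 2: I(KK(KK)I)

Answer: NO — after 2 steps the term is I(KK(KK)I), not yet normal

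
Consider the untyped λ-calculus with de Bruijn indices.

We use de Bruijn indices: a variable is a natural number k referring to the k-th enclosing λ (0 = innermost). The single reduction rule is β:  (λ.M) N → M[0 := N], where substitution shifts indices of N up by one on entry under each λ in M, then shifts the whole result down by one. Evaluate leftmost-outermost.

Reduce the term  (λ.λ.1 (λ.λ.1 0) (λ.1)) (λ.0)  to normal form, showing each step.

  start: (λ.λ.1 (λ.λ.1 0) (λ.1)) (λ.0)
  [1] λ.(λ.0) (λ.λ.1 0) (λ.1)
  [2] λ.(λ.λ.1 0) (λ.1)
  [3] λ.λ.(λ.2) 0
  [4] λ.λ.1

Answer: normal form = λ.λ.1  (in 4 steps)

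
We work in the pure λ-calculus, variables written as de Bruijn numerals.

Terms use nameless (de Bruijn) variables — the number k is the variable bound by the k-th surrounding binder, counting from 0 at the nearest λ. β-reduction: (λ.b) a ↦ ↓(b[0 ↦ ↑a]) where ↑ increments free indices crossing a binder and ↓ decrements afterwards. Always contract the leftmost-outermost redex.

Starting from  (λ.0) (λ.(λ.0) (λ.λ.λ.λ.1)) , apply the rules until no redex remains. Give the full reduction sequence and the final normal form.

Answer: normal form = λ.λ.λ.λ.λ.1  (in 2 steps)

Reduction:
  start: (λ.0) (λ.(λ.0) (λ.λ.λ.λ.1))
  step 1: λ.(λ.0) (λ.λ.λ.λ.1)
  step 2: λ.λ.λ.λ.λ.1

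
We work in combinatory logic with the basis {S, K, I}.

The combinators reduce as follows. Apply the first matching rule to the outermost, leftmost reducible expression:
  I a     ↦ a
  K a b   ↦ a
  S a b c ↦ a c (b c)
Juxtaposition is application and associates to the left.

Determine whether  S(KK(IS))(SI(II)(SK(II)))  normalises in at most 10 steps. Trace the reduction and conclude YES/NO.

  start: S(KK(IS))(SI(II)(SK(II)))
  step 1: SK(SI(II)(SK(II)))
  step 2: SK(I(SK(II))(II(SK(II))))
  step 3: SK(SK(II)(II(SK(II))))
  step 4: SK(K(II(SK(II)))(II(II(SK(II)))))
  step 5: SK(II(SK(II)))
  step 6: SK(I(SK(II)))
  step 7: SK(SK(II))
  step 8: SK(SKI)

Answer: YES — reaches normal form SK(SKI) in 8 ≤ 10 steps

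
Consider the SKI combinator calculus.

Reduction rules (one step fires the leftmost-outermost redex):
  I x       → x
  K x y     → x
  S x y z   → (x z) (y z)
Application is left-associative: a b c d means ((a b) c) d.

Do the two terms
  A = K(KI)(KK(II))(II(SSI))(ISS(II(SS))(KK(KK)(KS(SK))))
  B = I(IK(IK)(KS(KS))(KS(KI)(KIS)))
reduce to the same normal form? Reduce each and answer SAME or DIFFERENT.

Answer: DIFFERENT — A ⇓ S(KS)(SS(KS)), B ⇓ K(SI)

Reduction:
Term A:
  start: K(KI)(KK(II))(II(SSI))(ISS(II(SS))(KK(KK)(KS(SK))))
  →1  KI(II(SSI))(ISS(II(SS))(KK(KK)(KS(SK))))
  →2  I(ISS(II(SS))(KK(KK)(KS(SK))))
  →3  ISS(II(SS))(KK(KK)(KS(SK)))
  →4  SS(II(SS))(KK(KK)(KS(SK)))
  →5  S(KK(KK)(KS(SK)))(II(SS)(KK(KK)(KS(SK))))
  →6  S(K(KS(SK)))(II(SS)(KK(KK)(KS(SK))))
  →7  S(KS)(II(SS)(KK(KK)(KS(SK))))
  →8  S(KS)(I(SS)(KK(KK)(KS(SK))))
  →9  S(KS)(SS(KK(KK)(KS(SK))))
  →10  S(KS)(SS(K(KS(SK))))
  →11  S(KS)(SS(KS))

Term B:
  start: I(IK(IK)(KS(KS))(KS(KI)(KIS)))
  →1  IK(IK)(KS(KS))(KS(KI)(KIS))
  →2  K(IK)(KS(KS))(KS(KI)(KIS))
  →3  IK(KS(KI)(KIS))
  →4  K(KS(KI)(KIS))
  →5  K(S(KIS))
  →6  K(SI)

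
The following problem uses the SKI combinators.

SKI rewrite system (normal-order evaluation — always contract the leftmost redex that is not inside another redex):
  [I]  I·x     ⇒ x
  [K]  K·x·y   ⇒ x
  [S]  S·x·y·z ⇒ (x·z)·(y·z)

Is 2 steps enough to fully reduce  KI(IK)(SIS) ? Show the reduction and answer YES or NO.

Answer: YES — reaches normal form SIS in 2 ≤ 2 steps

Working:
  start: KI(IK)(SIS)
  →1  I(SIS)
  →2  SIS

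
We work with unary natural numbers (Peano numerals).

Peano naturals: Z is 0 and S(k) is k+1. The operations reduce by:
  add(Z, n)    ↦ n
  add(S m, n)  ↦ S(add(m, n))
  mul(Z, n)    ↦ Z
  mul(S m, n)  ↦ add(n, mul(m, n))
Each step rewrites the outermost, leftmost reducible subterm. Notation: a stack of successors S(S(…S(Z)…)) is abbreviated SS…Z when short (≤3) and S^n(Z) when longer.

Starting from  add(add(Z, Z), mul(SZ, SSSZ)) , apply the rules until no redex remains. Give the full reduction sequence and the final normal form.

  start: add(add(Z, Z), mul(SZ, SSSZ))
  step 1: add(Z, mul(SZ, SSSZ))
  step 2: mul(SZ, SSSZ)
  step 3: add(SSSZ, mul(Z, SSSZ))
  step 4: S(add(SSZ, mul(Z, SSSZ)))
  step 5: S(S(add(SZ, mul(Z, SSSZ))))
  step 6: S(S(S(add(Z, mul(Z, SSSZ)))))
  step 7: S(S(S(mul(Z, SSSZ))))
  step 8: SSSZ

Answer: normal form = SSSZ  (in 8 steps)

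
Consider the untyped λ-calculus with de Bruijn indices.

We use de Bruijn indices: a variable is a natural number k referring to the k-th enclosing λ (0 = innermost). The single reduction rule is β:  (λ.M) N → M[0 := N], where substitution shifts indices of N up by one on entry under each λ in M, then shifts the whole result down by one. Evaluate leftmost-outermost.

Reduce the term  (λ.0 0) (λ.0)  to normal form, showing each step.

  start: (λ.0 0) (λ.0)
  [1] (λ.0) (λ.0)
  [2] λ.0

Answer: normal form = λ.0  (in 2 steps)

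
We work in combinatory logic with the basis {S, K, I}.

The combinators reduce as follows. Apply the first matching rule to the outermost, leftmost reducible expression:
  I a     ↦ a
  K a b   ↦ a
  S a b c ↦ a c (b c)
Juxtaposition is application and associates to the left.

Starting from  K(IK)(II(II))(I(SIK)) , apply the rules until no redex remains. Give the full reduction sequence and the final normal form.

  start: K(IK)(II(II))(I(SIK))
  →1  IK(I(SIK))
  →2  K(I(SIK))
  →3  K(SIK)

Answer: normal form = K(SIK)  (in 3 steps)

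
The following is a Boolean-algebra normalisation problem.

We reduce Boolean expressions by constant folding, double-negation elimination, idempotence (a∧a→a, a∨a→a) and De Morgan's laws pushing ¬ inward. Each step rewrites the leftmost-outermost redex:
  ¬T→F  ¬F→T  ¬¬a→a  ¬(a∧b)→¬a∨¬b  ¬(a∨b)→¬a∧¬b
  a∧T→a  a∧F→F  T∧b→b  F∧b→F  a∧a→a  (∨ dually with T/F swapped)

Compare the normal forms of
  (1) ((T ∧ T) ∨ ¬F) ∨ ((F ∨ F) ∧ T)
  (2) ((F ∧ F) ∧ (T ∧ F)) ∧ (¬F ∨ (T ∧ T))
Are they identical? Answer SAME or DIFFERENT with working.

Term A:
  start: ((T ∧ T) ∨ ¬F) ∨ ((F ∨ F) ∧ T)
  step 1: (T ∨ ¬F) ∨ ((F ∨ F) ∧ T)
  step 2: T ∨ ((F ∨ F) ∧ T)
  step 3: T

Term B:
  start: ((F ∧ F) ∧ (T ∧ F)) ∧ (¬F ∨ (T ∧ T))
  step 1: (F ∧ (T ∧ F)) ∧ (¬F ∨ (T ∧ T))
  step 2: F ∧ (¬F ∨ (T ∧ T))
  step 3: F

Answer: DIFFERENT — A ⇓ T, B ⇓ F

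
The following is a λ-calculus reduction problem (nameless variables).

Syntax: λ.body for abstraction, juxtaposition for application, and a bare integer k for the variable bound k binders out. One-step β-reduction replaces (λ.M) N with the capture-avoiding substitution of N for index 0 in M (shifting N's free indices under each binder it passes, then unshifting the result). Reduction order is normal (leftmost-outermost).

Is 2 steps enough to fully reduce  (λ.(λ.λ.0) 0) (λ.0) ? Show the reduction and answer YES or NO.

Answer: YES — reaches normal form λ.0 in 2 ≤ 2 steps

Derivation:
  start: (λ.(λ.λ.0) 0) (λ.0)
  step 1: (λ.λ.0) (λ.0)
  step 2: λ.0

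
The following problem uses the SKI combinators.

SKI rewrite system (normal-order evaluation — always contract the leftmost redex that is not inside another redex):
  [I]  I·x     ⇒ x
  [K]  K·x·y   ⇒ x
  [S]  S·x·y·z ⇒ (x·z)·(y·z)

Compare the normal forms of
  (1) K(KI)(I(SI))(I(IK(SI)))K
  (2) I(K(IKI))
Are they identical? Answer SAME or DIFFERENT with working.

Term A:
  start: K(KI)(I(SI))(I(IK(SI)))K
  →1  KI(I(IK(SI)))K
  →2  IK
  →3  K

Term B:
  start: I(K(IKI))
  →1  K(IKI)
  →2  K(KI)

Answer: DIFFERENT — A ⇓ K, B ⇓ K(KI)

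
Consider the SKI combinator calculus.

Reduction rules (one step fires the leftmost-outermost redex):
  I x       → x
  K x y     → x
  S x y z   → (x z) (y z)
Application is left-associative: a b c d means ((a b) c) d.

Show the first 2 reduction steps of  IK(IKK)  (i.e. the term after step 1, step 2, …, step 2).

  start: IK(IKK)
  →1  K(IKK)
  →2  K(KK)

Answer: after 2 steps: K(KK)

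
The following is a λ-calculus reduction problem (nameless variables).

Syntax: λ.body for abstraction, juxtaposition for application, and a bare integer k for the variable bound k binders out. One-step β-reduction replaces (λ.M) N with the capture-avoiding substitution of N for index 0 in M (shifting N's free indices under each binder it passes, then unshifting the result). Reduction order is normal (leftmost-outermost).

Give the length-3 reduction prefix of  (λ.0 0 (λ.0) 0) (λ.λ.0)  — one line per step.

  start: (λ.0 0 (λ.0) 0) (λ.λ.0)
  step 1: (λ.λ.0) (λ.λ.0) (λ.0) (λ.λ.0)
  step 2: (λ.0) (λ.0) (λ.λ.0)
  step 3: (λ.0) (λ.λ.0)

Answer: after 3 steps: (λ.0) (λ.λ.0)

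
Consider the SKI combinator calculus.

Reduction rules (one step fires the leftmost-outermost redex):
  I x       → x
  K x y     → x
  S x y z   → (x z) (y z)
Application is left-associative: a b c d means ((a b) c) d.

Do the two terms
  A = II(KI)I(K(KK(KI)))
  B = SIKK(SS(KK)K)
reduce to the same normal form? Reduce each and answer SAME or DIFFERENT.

Term A:
  start: II(KI)I(K(KK(KI)))
  step 1: I(KI)I(K(KK(KI)))
  step 2: KII(K(KK(KI)))
  step 3: I(K(KK(KI)))
  step 4: K(KK(KI))
  step 5: KK

Term B:
  start: SIKK(SS(KK)K)
  step 1: IK(KK)(SS(KK)K)
  step 2: K(KK)(SS(KK)K)
  step 3: KK

Answer: SAME — A ⇓ KK, B ⇓ KK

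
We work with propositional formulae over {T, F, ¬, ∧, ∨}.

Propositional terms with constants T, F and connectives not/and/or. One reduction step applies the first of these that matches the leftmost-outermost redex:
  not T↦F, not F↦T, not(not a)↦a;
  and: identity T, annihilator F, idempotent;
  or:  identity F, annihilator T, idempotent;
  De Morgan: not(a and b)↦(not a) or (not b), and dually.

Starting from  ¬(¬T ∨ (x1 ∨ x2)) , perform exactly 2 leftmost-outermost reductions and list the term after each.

  start: ¬(¬T ∨ (x1 ∨ x2))
  [1] ¬¬T ∧ ¬(x1 ∨ x2)
  [2] T ∧ ¬(x1 ∨ x2)

Answer: after 2 steps: T ∧ ¬(x1 ∨ x2)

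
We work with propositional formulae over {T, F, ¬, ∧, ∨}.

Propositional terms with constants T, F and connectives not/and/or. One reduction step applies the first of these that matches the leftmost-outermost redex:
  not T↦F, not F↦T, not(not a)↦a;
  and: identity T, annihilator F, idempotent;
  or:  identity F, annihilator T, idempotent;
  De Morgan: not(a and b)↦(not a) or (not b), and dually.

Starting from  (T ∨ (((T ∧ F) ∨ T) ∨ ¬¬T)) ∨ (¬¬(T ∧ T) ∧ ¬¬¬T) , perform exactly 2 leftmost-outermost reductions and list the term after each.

Answer: after 2 steps: T

Reduction:
  start: (T ∨ (((T ∧ F) ∨ T) ∨ ¬¬T)) ∨ (¬¬(T ∧ T) ∧ ¬¬¬T)
  [1] T ∨ (¬¬(T ∧ T) ∧ ¬¬¬T)
  [2] T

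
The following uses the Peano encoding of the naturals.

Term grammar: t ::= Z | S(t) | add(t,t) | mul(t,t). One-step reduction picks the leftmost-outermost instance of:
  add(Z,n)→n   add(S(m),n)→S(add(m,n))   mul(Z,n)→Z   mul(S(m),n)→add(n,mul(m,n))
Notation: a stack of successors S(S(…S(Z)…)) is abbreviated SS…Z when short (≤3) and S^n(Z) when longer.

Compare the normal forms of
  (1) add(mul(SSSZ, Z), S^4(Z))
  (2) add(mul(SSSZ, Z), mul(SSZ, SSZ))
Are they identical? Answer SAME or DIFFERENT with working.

Term A:
  start: add(mul(SSSZ, Z), S^4(Z))
  step 1: add(add(Z, mul(SSZ, Z)), S^4(Z))
  step 2: add(mul(SSZ, Z), S^4(Z))
  step 3: add(add(Z, mul(SZ, Z)), S^4(Z))
  step 4: add(mul(SZ, Z), S^4(Z))
  step 5: add(add(Z, mul(Z, Z)), S^4(Z))
  step 6: add(mul(Z, Z), S^4(Z))
  step 7: add(Z, S^4(Z))
  step 8: S^4(Z)

Term B:
  start: add(mul(SSSZ, Z), mul(SSZ, SSZ))
  step 1: add(add(Z, mul(SSZ, Z)), mul(SSZ, SSZ))
  step 2: add(mul(SSZ, Z), mul(SSZ, SSZ))
  step 3: add(add(Z, mul(SZ, Z)), mul(SSZ, SSZ))
  step 4: add(mul(SZ, Z), mul(SSZ, SSZ))
  step 5: add(add(Z, mul(Z, Z)), mul(SSZ, SSZ))
  step 6: add(mul(Z, Z), mul(SSZ, SSZ))
  step 7: add(Z, mul(SSZ, SSZ))
  step 8: mul(SSZ, SSZ)
  step 9: add(SSZ, mul(SZ, SSZ))
  step 10: S(add(SZ, mul(SZ, SSZ)))
  step 11: S(S(add(Z, mul(SZ, SSZ))))
  step 12: S(S(mul(SZ, SSZ)))
  step 13: S(S(add(SSZ, mul(Z, SSZ))))
  step 14: S(S(S(add(SZ, mul(Z, SSZ)))))
  step 15: S(S(S(S(add(Z, mul(Z, SSZ))))))
  step 16: S(S(S(S(mul(Z, SSZ)))))
  step 17: S^4(Z)

Answer: SAME — A ⇓ S^4(Z), B ⇓ S^4(Z)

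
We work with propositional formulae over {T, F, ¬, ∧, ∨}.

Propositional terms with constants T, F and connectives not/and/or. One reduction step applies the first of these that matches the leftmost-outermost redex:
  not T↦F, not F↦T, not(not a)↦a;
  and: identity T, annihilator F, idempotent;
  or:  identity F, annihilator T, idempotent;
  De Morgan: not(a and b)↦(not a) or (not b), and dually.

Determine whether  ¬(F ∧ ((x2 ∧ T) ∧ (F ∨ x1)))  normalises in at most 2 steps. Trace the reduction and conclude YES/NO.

  start: ¬(F ∧ ((x2 ∧ T) ∧ (F ∨ x1)))
  →1  ¬F ∨ ¬((x2 ∧ T) ∧ (F ∨ x1))
  →2  T ∨ ¬((x2 ∧ T) ∧ (F ∨ x1))

Answer: NO — after 2 steps the term is T ∨ ¬((x2 ∧ T) ∧ (F ∨ x1)), not yet normal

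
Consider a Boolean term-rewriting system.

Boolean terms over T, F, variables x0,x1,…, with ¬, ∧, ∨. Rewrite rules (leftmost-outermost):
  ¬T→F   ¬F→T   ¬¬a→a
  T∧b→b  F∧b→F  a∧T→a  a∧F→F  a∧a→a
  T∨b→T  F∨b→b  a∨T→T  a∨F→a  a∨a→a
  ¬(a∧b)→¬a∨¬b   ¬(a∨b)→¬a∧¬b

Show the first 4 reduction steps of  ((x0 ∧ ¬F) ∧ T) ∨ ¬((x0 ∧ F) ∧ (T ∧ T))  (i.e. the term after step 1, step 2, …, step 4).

  start: ((x0 ∧ ¬F) ∧ T) ∨ ¬((x0 ∧ F) ∧ (T ∧ T))
  [1] (x0 ∧ ¬F) ∨ ¬((x0 ∧ F) ∧ (T ∧ T))
  [2] (x0 ∧ T) ∨ ¬((x0 ∧ F) ∧ (T ∧ T))
  [3] x0 ∨ ¬((x0 ∧ F) ∧ (T ∧ T))
  [4] x0 ∨ (¬(x0 ∧ F) ∨ ¬(T ∧ T))

Answer: after 4 steps: x0 ∨ (¬(x0 ∧ F) ∨ ¬(T ∧ T))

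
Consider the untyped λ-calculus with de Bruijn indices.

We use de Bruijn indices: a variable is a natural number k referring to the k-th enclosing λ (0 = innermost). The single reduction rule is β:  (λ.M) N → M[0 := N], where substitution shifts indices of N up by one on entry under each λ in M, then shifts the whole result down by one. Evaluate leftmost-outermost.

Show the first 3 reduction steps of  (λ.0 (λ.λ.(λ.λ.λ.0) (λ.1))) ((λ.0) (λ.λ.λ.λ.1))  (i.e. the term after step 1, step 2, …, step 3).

Answer: after 3 steps: λ.λ.λ.1

Derivation:
  start: (λ.0 (λ.λ.(λ.λ.λ.0) (λ.1))) ((λ.0) (λ.λ.λ.λ.1))
  step 1: (λ.0) (λ.λ.λ.λ.1) (λ.λ.(λ.λ.λ.0) (λ.1))
  step 2: (λ.λ.λ.λ.1) (λ.λ.(λ.λ.λ.0) (λ.1))
  step 3: λ.λ.λ.1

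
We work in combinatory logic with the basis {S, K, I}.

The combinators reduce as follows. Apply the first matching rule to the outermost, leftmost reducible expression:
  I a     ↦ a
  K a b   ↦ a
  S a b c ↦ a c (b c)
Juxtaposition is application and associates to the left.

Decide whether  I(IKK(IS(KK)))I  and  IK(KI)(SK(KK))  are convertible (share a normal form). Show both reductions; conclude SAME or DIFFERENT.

Term A:
  start: I(IKK(IS(KK)))I
  step 1: IKK(IS(KK))I
  step 2: KK(IS(KK))I
  step 3: KI

Term B:
  start: IK(KI)(SK(KK))
  step 1: K(KI)(SK(KK))
  step 2: KI

Answer: SAME — A ⇓ KI, B ⇓ KI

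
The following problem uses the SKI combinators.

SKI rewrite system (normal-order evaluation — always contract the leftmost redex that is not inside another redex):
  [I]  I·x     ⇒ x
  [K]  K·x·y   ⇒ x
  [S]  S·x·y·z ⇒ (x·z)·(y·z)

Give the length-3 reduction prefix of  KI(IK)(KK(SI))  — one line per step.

  start: KI(IK)(KK(SI))
  [1] I(KK(SI))
  [2] KK(SI)
  [3] K

Answer: after 3 steps: K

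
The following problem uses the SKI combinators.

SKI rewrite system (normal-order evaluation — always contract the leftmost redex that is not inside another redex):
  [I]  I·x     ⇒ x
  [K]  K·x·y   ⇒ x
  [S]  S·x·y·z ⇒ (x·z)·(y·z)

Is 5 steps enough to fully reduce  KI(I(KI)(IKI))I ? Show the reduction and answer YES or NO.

Answer: YES — reaches normal form I in 2 ≤ 5 steps

Derivation:
  start: KI(I(KI)(IKI))I
  [1] II
  [2] I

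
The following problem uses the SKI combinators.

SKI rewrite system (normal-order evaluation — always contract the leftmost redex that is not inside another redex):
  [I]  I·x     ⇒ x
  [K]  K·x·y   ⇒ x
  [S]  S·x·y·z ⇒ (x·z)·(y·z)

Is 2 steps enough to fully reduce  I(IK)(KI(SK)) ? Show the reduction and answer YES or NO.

Answer: NO — after 2 steps the term is K(KI(SK)), not yet normal

Working:
  start: I(IK)(KI(SK))
  step 1: IK(KI(SK))
  step 2: K(KI(SK))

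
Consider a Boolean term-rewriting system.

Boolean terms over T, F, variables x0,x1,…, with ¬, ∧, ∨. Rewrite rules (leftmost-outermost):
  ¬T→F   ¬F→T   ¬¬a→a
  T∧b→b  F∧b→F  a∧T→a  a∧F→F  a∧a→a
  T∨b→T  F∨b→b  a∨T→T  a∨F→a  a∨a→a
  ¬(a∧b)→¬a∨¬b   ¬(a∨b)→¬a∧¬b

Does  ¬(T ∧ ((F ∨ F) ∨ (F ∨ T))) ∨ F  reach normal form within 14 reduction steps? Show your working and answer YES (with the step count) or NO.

  start: ¬(T ∧ ((F ∨ F) ∨ (F ∨ T))) ∨ F
  step 1: ¬(T ∧ ((F ∨ F) ∨ (F ∨ T)))
  step 2: ¬T ∨ ¬((F ∨ F) ∨ (F ∨ T))
  step 3: F ∨ ¬((F ∨ F) ∨ (F ∨ T))
  step 4: ¬((F ∨ F) ∨ (F ∨ T))
  step 5: ¬(F ∨ F) ∧ ¬(F ∨ T)
  step 6: (¬F ∧ ¬F) ∧ ¬(F ∨ T)
  step 7: ¬F ∧ ¬(F ∨ T)
  step 8: T ∧ ¬(F ∨ T)
  step 9: ¬(F ∨ T)
  step 10: ¬F ∧ ¬T
  step 11: T ∧ ¬T
  step 12: ¬T
  step 13: F

Answer: YES — reaches normal form F in 13 ≤ 14 steps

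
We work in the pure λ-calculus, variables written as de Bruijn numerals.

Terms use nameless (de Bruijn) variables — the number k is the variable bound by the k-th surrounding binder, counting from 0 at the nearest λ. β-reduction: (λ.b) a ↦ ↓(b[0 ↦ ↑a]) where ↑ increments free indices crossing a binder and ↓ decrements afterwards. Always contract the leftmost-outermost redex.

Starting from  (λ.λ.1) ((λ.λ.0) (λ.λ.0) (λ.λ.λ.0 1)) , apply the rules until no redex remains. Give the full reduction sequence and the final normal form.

  start: (λ.λ.1) ((λ.λ.0) (λ.λ.0) (λ.λ.λ.0 1))
  step 1: λ.(λ.λ.0) (λ.λ.0) (λ.λ.λ.0 1)
  step 2: λ.(λ.0) (λ.λ.λ.0 1)
  step 3: λ.λ.λ.λ.0 1

Answer: normal form = λ.λ.λ.λ.0 1  (in 3 steps)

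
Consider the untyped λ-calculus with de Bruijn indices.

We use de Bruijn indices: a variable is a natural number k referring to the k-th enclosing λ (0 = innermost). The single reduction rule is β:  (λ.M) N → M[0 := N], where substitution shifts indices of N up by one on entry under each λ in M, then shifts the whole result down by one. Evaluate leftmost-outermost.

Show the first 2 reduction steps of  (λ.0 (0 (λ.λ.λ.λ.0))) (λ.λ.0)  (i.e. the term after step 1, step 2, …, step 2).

  start: (λ.0 (0 (λ.λ.λ.λ.0))) (λ.λ.0)
  →1  (λ.λ.0) ((λ.λ.0) (λ.λ.λ.λ.0))
  →2  λ.0

Answer: after 2 steps: λ.0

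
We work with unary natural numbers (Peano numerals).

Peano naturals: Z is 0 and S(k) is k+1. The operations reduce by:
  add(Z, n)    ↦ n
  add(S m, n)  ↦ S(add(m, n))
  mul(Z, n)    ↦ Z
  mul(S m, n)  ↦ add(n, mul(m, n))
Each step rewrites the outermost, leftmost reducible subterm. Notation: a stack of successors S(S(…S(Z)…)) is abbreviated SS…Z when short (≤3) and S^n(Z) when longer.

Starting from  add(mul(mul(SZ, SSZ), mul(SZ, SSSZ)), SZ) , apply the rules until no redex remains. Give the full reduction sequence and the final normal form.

  start: add(mul(mul(SZ, SSZ), mul(SZ, SSSZ)), SZ)
  step 1: add(mul(add(SSZ, mul(Z, SSZ)), mul(SZ, SSSZ)), SZ)
  step 2: add(mul(S(add(SZ, mul(Z, SSZ))), mul(SZ, SSSZ)), SZ)
  step 3: add(add(mul(SZ, SSSZ), mul(add(SZ, mul(Z, SSZ)), mul(SZ, SSSZ))), SZ)
  step 4: add(add(add(SSSZ, mul(Z, SSSZ)), mul(add(SZ, mul(Z, SSZ)), mul(SZ, SSSZ))), SZ)
  step 5: add(add(S(add(SSZ, mul(Z, SSSZ))), mul(add(SZ, mul(Z, SSZ)), mul(SZ, SSSZ))), SZ)
  step 6: add(S(add(add(SSZ, mul(Z, SSSZ)), mul(add(SZ, mul(Z, SSZ)), mul(SZ, SSSZ)))), SZ)
  step 7: S(add(add(add(SSZ, mul(Z, SSSZ)), mul(add(SZ, mul(Z, SSZ)), mul(SZ, SSSZ))), SZ))
  step 8: S(add(add(S(add(SZ, mul(Z, SSSZ))), mul(add(SZ, mul(Z, SSZ)), mul(SZ, SSSZ))), SZ))
  step 9: S(add(S(add(add(SZ, mul(Z, SSSZ)), mul(add(SZ, mul(Z, SSZ)), mul(SZ, SSSZ)))), SZ))
  step 10: S(S(add(add(add(SZ, mul(Z, SSSZ)), mul(add(SZ, mul(Z, SSZ)), mul(SZ, SSSZ))), SZ)))
  step 11: S(S(add(add(S(add(Z, mul(Z, SSSZ))), mul(add(SZ, mul(Z, SSZ)), mul(SZ, SSSZ))), SZ)))
  step 12: S(S(add(S(add(add(Z, mul(Z, SSSZ)), mul(add(SZ, mul(Z, SSZ)), mul(SZ, SSSZ)))), SZ)))
  step 13: S(S(S(add(add(add(Z, mul(Z, SSSZ)), mul(add(SZ, mul(Z, SSZ)), mul(SZ, SSSZ))), SZ))))
  step 14: S(S(S(add(add(mul(Z, SSSZ), mul(add(SZ, mul(Z, SSZ)), mul(SZ, SSSZ))), SZ))))
  step 15: S(S(S(add(add(Z, mul(add(SZ, mul(Z, SSZ)), mul(SZ, SSSZ))), SZ))))
  step 16: S(S(S(add(mul(add(SZ, mul(Z, SSZ)), mul(SZ, SSSZ)), SZ))))
  step 17: S(S(S(add(mul(S(add(Z, mul(Z, SSZ))), mul(SZ, SSSZ)), SZ))))
  step 18: S(S(S(add(add(mul(SZ, SSSZ), mul(add(Z, mul(Z, SSZ)), mul(SZ, SSSZ))), SZ))))
  step 19: S(S(S(add(add(add(SSSZ, mul(Z, SSSZ)), mul(add(Z, mul(Z, SSZ)), mul(SZ, SSSZ))), SZ))))
  step 20: S(S(S(add(add(S(add(SSZ, mul(Z, SSSZ))), mul(add(Z, mul(Z, SSZ)), mul(SZ, SSSZ))), SZ))))
  step 21: S(S(S(add(S(add(add(SSZ, mul(Z, SSSZ)), mul(add(Z, mul(Z, SSZ)), mul(SZ, SSSZ)))), SZ))))
  step 22: S(S(S(S(add(add(add(SSZ, mul(Z, SSSZ)), mul(add(Z, mul(Z, SSZ)), mul(SZ, SSSZ))), SZ)))))
  step 23: S(S(S(S(add(add(S(add(SZ, mul(Z, SSSZ))), mul(add(Z, mul(Z, SSZ)), mul(SZ, SSSZ))), SZ)))))
  step 24: S(S(S(S(add(S(add(add(SZ, mul(Z, SSSZ)), mul(add(Z, mul(Z, SSZ)), mul(SZ, SSSZ)))), SZ)))))
  step 25: S(S(S(S(S(add(add(add(SZ, mul(Z, SSSZ)), mul(add(Z, mul(Z, SSZ)), mul(SZ, SSSZ))), SZ))))))
  step 26: S(S(S(S(S(add(add(S(add(Z, mul(Z, SSSZ))), mul(add(Z, mul(Z, SSZ)), mul(SZ, SSSZ))), SZ))))))
  step 27: S(S(S(S(S(add(S(add(add(Z, mul(Z, SSSZ)), mul(add(Z, mul(Z, SSZ)), mul(SZ, SSSZ)))), SZ))))))
  step 28: S(S(S(S(S(S(add(add(add(Z, mul(Z, SSSZ)), mul(add(Z, mul(Z, SSZ)), mul(SZ, SSSZ))), SZ)))))))
  step 29: S(S(S(S(S(S(add(add(mul(Z, SSSZ), mul(add(Z, mul(Z, SSZ)), mul(SZ, SSSZ))), SZ)))))))
  step 30: S(S(S(S(S(S(add(add(Z, mul(add(Z, mul(Z, SSZ)), mul(SZ, SSSZ))), SZ)))))))
  step 31: S(S(S(S(S(S(add(mul(add(Z, mul(Z, SSZ)), mul(SZ, SSSZ)), SZ)))))))
  step 32: S(S(S(S(S(S(add(mul(mul(Z, SSZ), mul(SZ, SSSZ)), SZ)))))))
  step 33: S(S(S(S(S(S(add(mul(Z, mul(SZ, SSSZ)), SZ)))))))
  step 34: S(S(S(S(S(S(add(Z, SZ)))))))
  step 35: S^7(Z)

Answer: normal form = S^7(Z)  (in 35 steps)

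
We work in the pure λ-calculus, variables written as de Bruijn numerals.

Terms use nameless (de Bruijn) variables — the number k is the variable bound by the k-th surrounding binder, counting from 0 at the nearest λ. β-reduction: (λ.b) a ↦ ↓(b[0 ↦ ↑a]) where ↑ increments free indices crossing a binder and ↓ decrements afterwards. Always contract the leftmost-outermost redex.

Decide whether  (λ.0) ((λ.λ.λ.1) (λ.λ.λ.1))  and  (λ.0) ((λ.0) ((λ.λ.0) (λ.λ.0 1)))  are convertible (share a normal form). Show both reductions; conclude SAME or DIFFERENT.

Answer: DIFFERENT — A ⇓ λ.λ.1, B ⇓ λ.0

Reduction:
Term A:
  start: (λ.0) ((λ.λ.λ.1) (λ.λ.λ.1))
  →1  (λ.λ.λ.1) (λ.λ.λ.1)
  →2  λ.λ.1

Term B:
  start: (λ.0) ((λ.0) ((λ.λ.0) (λ.λ.0 1)))
  →1  (λ.0) ((λ.λ.0) (λ.λ.0 1))
  →2  (λ.λ.0) (λ.λ.0 1)
  →3  λ.0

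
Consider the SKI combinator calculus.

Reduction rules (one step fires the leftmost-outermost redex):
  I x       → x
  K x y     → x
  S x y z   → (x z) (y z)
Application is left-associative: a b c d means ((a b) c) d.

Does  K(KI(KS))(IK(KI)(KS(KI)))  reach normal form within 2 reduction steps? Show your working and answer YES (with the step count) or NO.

Answer: YES — reaches normal form I in 2 ≤ 2 steps

Reduction:
  start: K(KI(KS))(IK(KI)(KS(KI)))
  →1  KI(KS)
  →2  I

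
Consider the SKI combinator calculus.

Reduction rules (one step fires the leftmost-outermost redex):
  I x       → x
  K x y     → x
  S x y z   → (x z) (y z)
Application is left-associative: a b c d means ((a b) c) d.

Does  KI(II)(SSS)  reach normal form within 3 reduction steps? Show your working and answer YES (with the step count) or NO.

Answer: YES — reaches normal form SSS in 2 ≤ 3 steps

Derivation:
  start: KI(II)(SSS)
  step 1: I(SSS)
  step 2: SSS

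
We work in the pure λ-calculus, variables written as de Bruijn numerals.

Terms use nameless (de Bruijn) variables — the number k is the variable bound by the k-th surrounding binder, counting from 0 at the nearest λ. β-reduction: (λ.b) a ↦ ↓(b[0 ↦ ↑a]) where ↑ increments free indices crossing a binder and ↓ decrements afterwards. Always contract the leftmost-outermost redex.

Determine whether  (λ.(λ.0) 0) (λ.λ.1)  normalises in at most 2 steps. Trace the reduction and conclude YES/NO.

  start: (λ.(λ.0) 0) (λ.λ.1)
  step 1: (λ.0) (λ.λ.1)
  step 2: λ.λ.1

Answer: YES — reaches normal form λ.λ.1 in 2 ≤ 2 steps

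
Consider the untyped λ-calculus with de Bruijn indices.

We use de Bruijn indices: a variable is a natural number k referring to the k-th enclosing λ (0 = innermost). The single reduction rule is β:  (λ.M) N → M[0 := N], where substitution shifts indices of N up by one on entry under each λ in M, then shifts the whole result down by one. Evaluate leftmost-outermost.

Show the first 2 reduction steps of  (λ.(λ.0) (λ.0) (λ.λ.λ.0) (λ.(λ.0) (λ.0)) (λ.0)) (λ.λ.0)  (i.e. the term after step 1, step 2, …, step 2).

Answer: after 2 steps: (λ.0) (λ.λ.λ.0) (λ.(λ.0) (λ.0)) (λ.0)

Working:
  start: (λ.(λ.0) (λ.0) (λ.λ.λ.0) (λ.(λ.0) (λ.0)) (λ.0)) (λ.λ.0)
  step 1: (λ.0) (λ.0) (λ.λ.λ.0) (λ.(λ.0) (λ.0)) (λ.0)
  step 2: (λ.0) (λ.λ.λ.0) (λ.(λ.0) (λ.0)) (λ.0)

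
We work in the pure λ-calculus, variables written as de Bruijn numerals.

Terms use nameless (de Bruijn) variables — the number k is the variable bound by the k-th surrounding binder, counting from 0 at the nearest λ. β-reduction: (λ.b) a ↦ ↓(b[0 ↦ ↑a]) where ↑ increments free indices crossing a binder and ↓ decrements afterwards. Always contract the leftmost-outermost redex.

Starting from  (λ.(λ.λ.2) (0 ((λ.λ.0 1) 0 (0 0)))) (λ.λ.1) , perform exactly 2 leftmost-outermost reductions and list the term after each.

Answer: after 2 steps: λ.λ.λ.1

Working:
  start: (λ.(λ.λ.2) (0 ((λ.λ.0 1) 0 (0 0)))) (λ.λ.1)
  step 1: (λ.λ.λ.λ.1) ((λ.λ.1) ((λ.λ.0 1) (λ.λ.1) ((λ.λ.1) (λ.λ.1))))
  step 2: λ.λ.λ.1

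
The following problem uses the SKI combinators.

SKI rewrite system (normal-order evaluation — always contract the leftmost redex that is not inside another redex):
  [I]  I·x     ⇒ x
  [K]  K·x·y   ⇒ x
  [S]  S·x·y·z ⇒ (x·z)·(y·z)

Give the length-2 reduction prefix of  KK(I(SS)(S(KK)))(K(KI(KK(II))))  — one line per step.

Answer: after 2 steps: K(KI)

Derivation:
  start: KK(I(SS)(S(KK)))(K(KI(KK(II))))
  [1] K(K(KI(KK(II))))
  [2] K(KI)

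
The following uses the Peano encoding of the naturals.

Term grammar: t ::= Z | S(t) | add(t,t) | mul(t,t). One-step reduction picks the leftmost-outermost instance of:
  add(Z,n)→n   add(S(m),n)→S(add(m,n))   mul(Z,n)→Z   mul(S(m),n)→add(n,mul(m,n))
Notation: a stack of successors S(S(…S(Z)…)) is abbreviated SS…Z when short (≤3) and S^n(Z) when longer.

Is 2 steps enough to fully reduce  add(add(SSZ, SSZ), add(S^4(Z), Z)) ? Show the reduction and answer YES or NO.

Answer: NO — after 2 steps the term is S(add(add(SZ, SSZ), add(S^4(Z), Z))), not yet normal

Reduction:
  start: add(add(SSZ, SSZ), add(S^4(Z), Z))
  →1  add(S(add(SZ, SSZ)), add(S^4(Z), Z))
  →2  S(add(add(SZ, SSZ), add(S^4(Z), Z)))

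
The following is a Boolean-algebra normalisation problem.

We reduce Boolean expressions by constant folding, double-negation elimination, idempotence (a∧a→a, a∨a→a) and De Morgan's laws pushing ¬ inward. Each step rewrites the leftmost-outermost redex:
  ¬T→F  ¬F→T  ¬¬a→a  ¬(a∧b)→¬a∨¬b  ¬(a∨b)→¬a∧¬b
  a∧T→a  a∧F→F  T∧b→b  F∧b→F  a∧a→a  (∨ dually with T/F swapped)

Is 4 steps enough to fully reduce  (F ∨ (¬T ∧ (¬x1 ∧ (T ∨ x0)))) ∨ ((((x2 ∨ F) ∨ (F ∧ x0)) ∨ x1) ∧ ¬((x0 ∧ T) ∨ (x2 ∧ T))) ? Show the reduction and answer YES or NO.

  start: (F ∨ (¬T ∧ (¬x1 ∧ (T ∨ x0)))) ∨ ((((x2 ∨ F) ∨ (F ∧ x0)) ∨ x1) ∧ ¬((x0 ∧ T) ∨ (x2 ∧ T)))
  step 1: (¬T ∧ (¬x1 ∧ (T ∨ x0))) ∨ ((((x2 ∨ F) ∨ (F ∧ x0)) ∨ x1) ∧ ¬((x0 ∧ T) ∨ (x2 ∧ T)))
  step 2: (F ∧ (¬x1 ∧ (T ∨ x0))) ∨ ((((x2 ∨ F) ∨ (F ∧ x0)) ∨ x1) ∧ ¬((x0 ∧ T) ∨ (x2 ∧ T)))
  step 3: F ∨ ((((x2 ∨ F) ∨ (F ∧ x0)) ∨ x1) ∧ ¬((x0 ∧ T) ∨ (x2 ∧ T)))
  step 4: (((x2 ∨ F) ∨ (F ∧ x0)) ∨ x1) ∧ ¬((x0 ∧ T) ∨ (x2 ∧ T))

Answer: NO — after 4 steps the term is (((x2 ∨ F) ∨ (F ∧ x0)) ∨ x1) ∧ ¬((x0 ∧ T) ∨ (x2 ∧ T)), not yet normal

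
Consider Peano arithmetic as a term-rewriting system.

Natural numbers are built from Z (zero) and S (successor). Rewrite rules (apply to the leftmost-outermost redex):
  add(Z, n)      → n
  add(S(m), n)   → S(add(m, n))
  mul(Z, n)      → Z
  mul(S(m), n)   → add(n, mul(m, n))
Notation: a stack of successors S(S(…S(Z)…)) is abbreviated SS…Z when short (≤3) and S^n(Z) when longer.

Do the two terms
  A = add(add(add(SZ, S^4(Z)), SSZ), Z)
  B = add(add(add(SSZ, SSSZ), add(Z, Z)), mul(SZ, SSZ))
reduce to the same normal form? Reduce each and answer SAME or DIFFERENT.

Answer: SAME — A ⇓ S^7(Z), B ⇓ S^7(Z)

Working:
Term A:
  start: add(add(add(SZ, S^4(Z)), SSZ), Z)
  →1  add(add(S(add(Z, S^4(Z))), SSZ), Z)
  →2  add(S(add(add(Z, S^4(Z)), SSZ)), Z)
  →3  S(add(add(add(Z, S^4(Z)), SSZ), Z))
  →4  S(add(add(S^4(Z), SSZ), Z))
  →5  S(add(S(add(SSSZ, SSZ)), Z))
  →6  S(S(add(add(SSSZ, SSZ), Z)))
  →7  S(S(add(S(add(SSZ, SSZ)), Z)))
  →8  S(S(S(add(add(SSZ, SSZ), Z))))
  →9  S(S(S(add(S(add(SZ, SSZ)), Z))))
  →10  S(S(S(S(add(add(SZ, SSZ), Z)))))
  →11  S(S(S(S(add(S(add(Z, SSZ)), Z)))))
  →12  S(S(S(S(S(add(add(Z, SSZ), Z))))))
  →13  S(S(S(S(S(add(SSZ, Z))))))
  →14  S(S(S(S(S(S(add(SZ, Z)))))))
  →15  S(S(S(S(S(S(S(add(Z, Z))))))))
  →16  S^7(Z)

Term B:
  start: add(add(add(SSZ, SSSZ), add(Z, Z)), mul(SZ, SSZ))
  →1  add(add(S(add(SZ, SSSZ)), add(Z, Z)), mul(SZ, SSZ))
  →2  add(S(add(add(SZ, SSSZ), add(Z, Z))), mul(SZ, SSZ))
  →3  S(add(add(add(SZ, SSSZ), add(Z, Z)), mul(SZ, SSZ)))
  →4  S(add(add(S(add(Z, SSSZ)), add(Z, Z)), mul(SZ, SSZ)))
  →5  S(add(S(add(add(Z, SSSZ), add(Z, Z))), mul(SZ, SSZ)))
  →6  S(S(add(add(add(Z, SSSZ), add(Z, Z)), mul(SZ, SSZ))))
  →7  S(S(add(add(SSSZ, add(Z, Z)), mul(SZ, SSZ))))
  →8  S(S(add(S(add(SSZ, add(Z, Z))), mul(SZ, SSZ))))
  →9  S(S(S(add(add(SSZ, add(Z, Z)), mul(SZ, SSZ)))))
  →10  S(S(S(add(S(add(SZ, add(Z, Z))), mul(SZ, SSZ)))))
  →11  S(S(S(S(add(add(SZ, add(Z, Z)), mul(SZ, SSZ))))))
  →12  S(S(S(S(add(S(add(Z, add(Z, Z))), mul(SZ, SSZ))))))
  →13  S(S(S(S(S(add(add(Z, add(Z, Z)), mul(SZ, SSZ)))))))
  →14  S(S(S(S(S(add(add(Z, Z), mul(SZ, SSZ)))))))
  →15  S(S(S(S(S(add(Z, mul(SZ, SSZ)))))))
  →16  S(S(S(S(S(mul(SZ, SSZ))))))
  →17  S(S(S(S(S(add(SSZ, mul(Z, SSZ)))))))
  →18  S(S(S(S(S(S(add(SZ, mul(Z, SSZ))))))))
  →19  S(S(S(S(S(S(S(add(Z, mul(Z, SSZ)))))))))
  →20  S(S(S(S(S(S(S(mul(Z, SSZ))))))))
  →21  S^7(Z)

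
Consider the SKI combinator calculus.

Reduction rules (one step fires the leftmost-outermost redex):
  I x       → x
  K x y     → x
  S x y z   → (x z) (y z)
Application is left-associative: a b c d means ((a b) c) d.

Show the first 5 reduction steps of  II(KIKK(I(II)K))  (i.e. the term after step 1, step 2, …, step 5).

  start: II(KIKK(I(II)K))
  step 1: I(KIKK(I(II)K))
  step 2: KIKK(I(II)K)
  step 3: IK(I(II)K)
  step 4: K(I(II)K)
  step 5: K(IIK)

Answer: after 5 steps: K(IIK)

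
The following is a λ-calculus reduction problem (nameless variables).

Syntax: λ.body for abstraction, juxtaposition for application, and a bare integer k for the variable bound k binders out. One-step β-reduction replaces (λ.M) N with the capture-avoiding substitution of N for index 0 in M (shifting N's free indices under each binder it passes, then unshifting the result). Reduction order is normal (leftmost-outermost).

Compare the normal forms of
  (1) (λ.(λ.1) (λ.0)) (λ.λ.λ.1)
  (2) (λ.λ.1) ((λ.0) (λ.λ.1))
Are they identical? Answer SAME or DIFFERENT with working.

Term A:
  start: (λ.(λ.1) (λ.0)) (λ.λ.λ.1)
  step 1: (λ.λ.λ.λ.1) (λ.0)
  step 2: λ.λ.λ.1

Term B:
  start: (λ.λ.1) ((λ.0) (λ.λ.1))
  step 1: λ.(λ.0) (λ.λ.1)
  step 2: λ.λ.λ.1

Answer: SAME — A ⇓ λ.λ.λ.1, B ⇓ λ.λ.λ.1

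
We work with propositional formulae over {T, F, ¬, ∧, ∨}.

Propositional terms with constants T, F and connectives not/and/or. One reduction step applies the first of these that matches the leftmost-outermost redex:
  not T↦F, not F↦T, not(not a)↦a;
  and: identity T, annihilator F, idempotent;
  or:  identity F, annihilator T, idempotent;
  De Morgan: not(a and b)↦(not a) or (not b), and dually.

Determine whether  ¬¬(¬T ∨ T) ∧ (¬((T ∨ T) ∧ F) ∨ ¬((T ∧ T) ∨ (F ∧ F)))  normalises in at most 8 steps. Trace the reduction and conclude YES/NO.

  start: ¬¬(¬T ∨ T) ∧ (¬((T ∨ T) ∧ F) ∨ ¬((T ∧ T) ∨ (F ∧ F)))
  →1  (¬T ∨ T) ∧ (¬((T ∨ T) ∧ F) ∨ ¬((T ∧ T) ∨ (F ∧ F)))
  →2  T ∧ (¬((T ∨ T) ∧ F) ∨ ¬((T ∧ T) ∨ (F ∧ F)))
  →3  ¬((T ∨ T) ∧ F) ∨ ¬((T ∧ T) ∨ (F ∧ F))
  →4  (¬(T ∨ T) ∨ ¬F) ∨ ¬((T ∧ T) ∨ (F ∧ F))
  →5  ((¬T ∧ ¬T) ∨ ¬F) ∨ ¬((T ∧ T) ∨ (F ∧ F))
  →6  (¬T ∨ ¬F) ∨ ¬((T ∧ T) ∨ (F ∧ F))
  →7  (F ∨ ¬F) ∨ ¬((T ∧ T) ∨ (F ∧ F))
  →8  ¬F ∨ ¬((T ∧ T) ∨ (F ∧ F))

Answer: NO — after 8 steps the term is ¬F ∨ ¬((T ∧ T) ∨ (F ∧ F)), not yet normal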